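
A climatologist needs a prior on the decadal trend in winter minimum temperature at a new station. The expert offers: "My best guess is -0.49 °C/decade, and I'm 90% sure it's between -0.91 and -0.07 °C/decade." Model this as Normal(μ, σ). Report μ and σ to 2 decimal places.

μ = -0.49, σ = 0.26

A symmetric 90% interval runs μ ± z·σ with z = 1.645.
Half-width = 0.42, so σ = 0.42/1.645 = 0.26.
μ is the stated best guess, -0.49.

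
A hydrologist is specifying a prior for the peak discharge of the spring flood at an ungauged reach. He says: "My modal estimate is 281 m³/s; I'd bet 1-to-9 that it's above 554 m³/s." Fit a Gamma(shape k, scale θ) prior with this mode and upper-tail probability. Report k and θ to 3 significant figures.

k ≈ 5.16, θ ≈ 67.6

Gamma(k,θ) with k>1 has mode (k−1)θ, so θ = 281/(k−1).
Need P(X < 554) = 0.9 with θ tied to k this way. Start at k = 2, θ = 281: P(X<554) ≈ 0.586.
Too low — raise k to concentrate. Iterating converges to k ≈ 5.16.
Then θ = 281/(5.16−1) ≈ 67.6.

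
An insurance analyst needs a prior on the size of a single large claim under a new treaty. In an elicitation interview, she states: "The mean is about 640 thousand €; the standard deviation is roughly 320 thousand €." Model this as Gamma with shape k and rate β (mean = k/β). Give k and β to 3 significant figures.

For Gamma(k, rate β): mean = k/β, variance = k/β², so CV = 1/√k.
CV = SD/mean = 320/640 = 0.5, hence k = 1/CV² = 4.
Then β = k/mean = 4/640 = 0.00625.

k ≈ 4, β ≈ 0.00625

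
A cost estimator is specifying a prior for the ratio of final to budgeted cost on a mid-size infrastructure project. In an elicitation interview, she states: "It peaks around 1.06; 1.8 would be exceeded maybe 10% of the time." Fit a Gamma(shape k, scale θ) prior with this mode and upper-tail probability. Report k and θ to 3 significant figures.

k ≈ 7.75, θ ≈ 0.157

Gamma(k,θ) with k>1 has mode (k−1)θ, so θ = 1.06/(k−1).
Need P(X < 1.8) = 0.9 with θ tied to k this way. Start at k = 2, θ = 1.06: P(X<1.8) ≈ 0.506.
Too low — raise k to concentrate. Iterating converges to k ≈ 7.75.
Then θ = 1.06/(7.75−1) ≈ 0.157.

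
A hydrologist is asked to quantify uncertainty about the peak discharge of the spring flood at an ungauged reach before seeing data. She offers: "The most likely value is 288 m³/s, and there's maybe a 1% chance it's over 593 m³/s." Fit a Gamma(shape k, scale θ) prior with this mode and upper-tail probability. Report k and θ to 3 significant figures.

Gamma(k,θ) with k>1 has mode (k−1)θ, so θ = 288/(k−1).
Need P(X < 593) = 0.99 with θ tied to k this way. Start at k = 2, θ = 288: P(X<593) ≈ 0.610.
Too low — raise k to concentrate. Iterating converges to k ≈ 10.4.
Then θ = 288/(10.4−1) ≈ 30.8.

k ≈ 10.4, θ ≈ 30.8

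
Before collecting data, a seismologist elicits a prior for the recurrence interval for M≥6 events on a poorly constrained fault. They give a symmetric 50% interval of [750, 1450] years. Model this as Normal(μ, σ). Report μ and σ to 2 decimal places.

A symmetric 50% interval runs μ ± z·σ with z = 0.6745.
Half-width = 350, so σ = 350/0.6745 = 518.91.
μ is the interval midpoint, 1100.00.

μ = 1100.00, σ = 518.91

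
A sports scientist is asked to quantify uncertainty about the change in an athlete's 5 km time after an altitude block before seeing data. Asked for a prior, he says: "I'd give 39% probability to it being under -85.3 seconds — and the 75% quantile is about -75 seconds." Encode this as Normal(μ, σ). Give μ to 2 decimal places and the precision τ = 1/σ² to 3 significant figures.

μ = -82.28, τ = 0.00858

For Normal(μ,σ), the p-quantile is μ + z_p·σ. Here z_{0.39} = -0.2793, z_{0.75} = 0.6745.
So -85.3 = μ − 0.2793σ and -75 = μ + 0.6745σ.
Subtracting: σ = (-75 − -85.3)/(0.6745 − (-0.2793)) = 10.80.
Then μ = -85.3 − (-0.2793)·10.80 = -82.28.
Precision τ = 1/σ² = 1/10.8² = 0.00858.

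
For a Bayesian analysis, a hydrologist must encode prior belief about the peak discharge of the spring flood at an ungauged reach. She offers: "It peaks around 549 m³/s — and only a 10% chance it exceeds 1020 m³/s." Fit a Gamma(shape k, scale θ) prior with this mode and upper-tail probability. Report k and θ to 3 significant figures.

k ≈ 5.97, θ ≈ 110

Gamma(k,θ) with k>1 has mode (k−1)θ, so θ = 549/(k−1).
Need P(X < 1020) = 0.9 with θ tied to k this way. Start at k = 2, θ = 549: P(X<1020) ≈ 0.554.
Too low — raise k to concentrate. Iterating converges to k ≈ 5.97.
Then θ = 549/(5.97−1) ≈ 110.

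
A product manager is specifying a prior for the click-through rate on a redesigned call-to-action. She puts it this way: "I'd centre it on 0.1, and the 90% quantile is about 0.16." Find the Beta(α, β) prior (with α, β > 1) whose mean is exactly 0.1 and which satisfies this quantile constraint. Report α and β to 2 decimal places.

With mean 0.1 fixed, write α = 0.1s, β = 0.9s where s = α+β.
Need P(θ < 0.16) = 0.9 under Beta(0.1s, 0.9s). Normal approximation: (q−m)/√(m(1−m)/s) ≈ z_{0.9} = 1.28, so s ≈ 0.1·0.9·(1.28)²/(0.16−0.1)² = 41.1.
At s = 41.1: P(θ<0.16) ≈ 0.893. Adjusting to match 0.9 gives s ≈ 44.51.
So α = 0.1·44.51 ≈ 4.45, β = 0.9·44.51 ≈ 40.06.

α ≈ 4.45, β ≈ 40.06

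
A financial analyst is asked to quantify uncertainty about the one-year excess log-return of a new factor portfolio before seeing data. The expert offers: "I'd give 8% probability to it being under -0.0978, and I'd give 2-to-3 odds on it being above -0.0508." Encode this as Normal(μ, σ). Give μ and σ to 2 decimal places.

μ = -0.06, σ = 0.03

For Normal(μ,σ), the p-quantile is μ + z_p·σ. Here z_{0.08} = -1.405, z_{0.6} = 0.2533.
So -0.0978 = μ − 1.405σ and -0.0508 = μ + 0.2533σ.
Subtracting: σ = (-0.0508 − -0.0978)/(0.2533 − (-1.405)) = 0.03.
Then μ = -0.0978 − (-1.405)·0.03 = -0.06.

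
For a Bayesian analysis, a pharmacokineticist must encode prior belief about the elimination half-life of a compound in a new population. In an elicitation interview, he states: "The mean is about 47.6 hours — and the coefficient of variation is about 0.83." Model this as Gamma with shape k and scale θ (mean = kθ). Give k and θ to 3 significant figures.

For Gamma(k, scale θ): mean = kθ, variance = kθ², so CV = 1/√k.
CV = 0.83, hence k = 1/CV² = 1.45.
Then θ = mean/k = 47.6/1.45 = 32.8.

k ≈ 1.45, θ ≈ 32.8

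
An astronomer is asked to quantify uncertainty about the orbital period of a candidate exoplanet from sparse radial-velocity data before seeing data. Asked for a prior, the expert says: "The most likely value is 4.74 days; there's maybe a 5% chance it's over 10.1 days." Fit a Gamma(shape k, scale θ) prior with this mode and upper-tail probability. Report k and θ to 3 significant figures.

Gamma(k,θ) with k>1 has mode (k−1)θ, so θ = 4.74/(k−1).
Need P(X < 10.1) = 0.95 with θ tied to k this way. Start at k = 2, θ = 4.74: P(X<10.1) ≈ 0.628.
Too low — raise k to concentrate. Iterating converges to k ≈ 5.82.
Then θ = 4.74/(5.82−1) ≈ 0.983.

k ≈ 5.82, θ ≈ 0.983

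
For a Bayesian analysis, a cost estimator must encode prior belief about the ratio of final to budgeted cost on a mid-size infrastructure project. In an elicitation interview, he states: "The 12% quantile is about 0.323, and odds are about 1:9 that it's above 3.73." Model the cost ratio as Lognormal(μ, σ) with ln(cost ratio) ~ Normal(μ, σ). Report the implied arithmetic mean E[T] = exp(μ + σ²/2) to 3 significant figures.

E[T] ≈ 1.71

If T ~ Lognormal(μ,σ) then ln T ~ Normal(μ,σ), so the p-quantile of ln T is μ + z_p·σ.
ln(0.323) = -1.13 and ln(3.73) = 1.316; z_{0.12} = -1.175, z_{0.9} = 1.282.
σ = (1.316 − -1.13)/(1.282 − (-1.175)) = 0.996.
μ = -1.13 − (-1.175)·0.996 = 0.040.
E[T] = exp(μ + σ²/2) = exp(0.040 + 0.4959) = 1.71.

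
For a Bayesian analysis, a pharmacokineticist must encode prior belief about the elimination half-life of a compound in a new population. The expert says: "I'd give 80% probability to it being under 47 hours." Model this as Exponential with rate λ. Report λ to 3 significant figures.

λ ≈ 0.0342

P(T < 47.0) = 1 − e^(−λ·47.0) = 0.8, so λ = −ln(1−0.8)/47.0 = −ln(0.2)/47.0 = 0.0342.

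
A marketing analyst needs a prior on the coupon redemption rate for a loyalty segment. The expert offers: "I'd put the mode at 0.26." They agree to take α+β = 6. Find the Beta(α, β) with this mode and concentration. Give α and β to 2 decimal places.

α = 2.04, β = 3.96

For α,β > 1 the Beta mode is (α−1)/(α+β−2). With α+β = 6, the mode is (α−1)/4.
Set (α−1)/4 = 0.26 → α = 1 + 0.26·4 = 2.04.
β = 6 − α = 3.96.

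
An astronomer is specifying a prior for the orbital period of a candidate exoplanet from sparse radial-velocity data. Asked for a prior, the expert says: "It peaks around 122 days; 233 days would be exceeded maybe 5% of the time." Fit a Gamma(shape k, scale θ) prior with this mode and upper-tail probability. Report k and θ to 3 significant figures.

k ≈ 7.64, θ ≈ 18.4

Gamma(k,θ) with k>1 has mode (k−1)θ, so θ = 122/(k−1).
Need P(X < 233) = 0.95 with θ tied to k this way. Start at k = 2, θ = 122: P(X<233) ≈ 0.569.
Too low — raise k to concentrate. Iterating converges to k ≈ 7.64.
Then θ = 122/(7.64−1) ≈ 18.4.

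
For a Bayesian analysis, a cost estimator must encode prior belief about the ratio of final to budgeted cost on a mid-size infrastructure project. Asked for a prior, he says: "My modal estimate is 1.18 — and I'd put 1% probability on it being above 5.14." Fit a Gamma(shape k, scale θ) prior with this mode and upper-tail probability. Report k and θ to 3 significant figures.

k ≈ 2.88, θ ≈ 0.626

Gamma(k,θ) with k>1 has mode (k−1)θ, so θ = 1.18/(k−1).
Need P(X < 5.14) = 0.99 with θ tied to k this way. Start at k = 2, θ = 1.18: P(X<5.14) ≈ 0.931.
Too low — raise k to concentrate. Iterating converges to k ≈ 2.88.
Then θ = 1.18/(2.88−1) ≈ 0.626.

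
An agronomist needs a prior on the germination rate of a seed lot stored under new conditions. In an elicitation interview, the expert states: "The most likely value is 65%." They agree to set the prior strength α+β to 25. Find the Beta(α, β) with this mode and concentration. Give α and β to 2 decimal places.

α = 15.95, β = 9.05

For α,β > 1 the Beta mode is (α−1)/(α+β−2). With α+β = 25, the mode is (α−1)/23.
Set (α−1)/23 = 0.65 → α = 1 + 0.65·23 = 15.95.
β = 25 − α = 9.05.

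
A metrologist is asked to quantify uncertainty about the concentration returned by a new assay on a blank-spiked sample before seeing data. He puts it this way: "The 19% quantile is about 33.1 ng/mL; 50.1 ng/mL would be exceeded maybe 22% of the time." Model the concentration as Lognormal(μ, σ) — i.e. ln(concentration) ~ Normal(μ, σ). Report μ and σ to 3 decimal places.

If T ~ Lognormal(μ,σ) then ln T ~ Normal(μ,σ), so the p-quantile of ln T is μ + z_p·σ.
ln(33.1) = 3.5 and ln(50.1) = 3.914; z_{0.19} = -0.8779, z_{0.78} = 0.7722.
σ = (3.914 − 3.5)/(0.7722 − (-0.8779)) = 0.251.
μ = 3.5 − (-0.8779)·0.251 = 3.720.

μ ≈ 3.720, σ ≈ 0.251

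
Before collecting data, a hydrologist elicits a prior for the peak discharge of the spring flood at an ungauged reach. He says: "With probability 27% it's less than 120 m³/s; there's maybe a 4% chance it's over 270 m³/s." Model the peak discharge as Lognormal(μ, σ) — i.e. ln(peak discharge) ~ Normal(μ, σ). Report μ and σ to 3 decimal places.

If T ~ Lognormal(μ,σ) then ln T ~ Normal(μ,σ), so the p-quantile of ln T is μ + z_p·σ.
ln(120) = 4.787 and ln(270) = 5.598; z_{0.27} = -0.6128, z_{0.96} = 1.751.
σ = (5.598 − 4.787)/(1.751 − (-0.6128)) = 0.343.
μ = 4.787 − (-0.6128)·0.343 = 4.998.

μ ≈ 4.998, σ ≈ 0.343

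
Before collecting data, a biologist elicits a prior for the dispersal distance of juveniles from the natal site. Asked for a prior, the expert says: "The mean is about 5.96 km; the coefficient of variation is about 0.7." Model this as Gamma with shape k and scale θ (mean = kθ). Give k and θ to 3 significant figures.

k ≈ 2.04, θ ≈ 2.92

For Gamma(k, scale θ): mean = kθ, variance = kθ², so CV = 1/√k.
CV = 0.7, hence k = 1/CV² = 2.04.
Then θ = mean/k = 5.96/2.04 = 2.92.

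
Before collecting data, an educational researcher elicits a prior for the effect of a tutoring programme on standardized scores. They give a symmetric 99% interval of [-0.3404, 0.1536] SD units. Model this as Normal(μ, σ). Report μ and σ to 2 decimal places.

A symmetric 99% interval runs μ ± z·σ with z = 2.576.
Half-width = 0.247, so σ = 0.247/2.576 = 0.10.
μ is the interval midpoint, -0.09.

μ = -0.09, σ = 0.10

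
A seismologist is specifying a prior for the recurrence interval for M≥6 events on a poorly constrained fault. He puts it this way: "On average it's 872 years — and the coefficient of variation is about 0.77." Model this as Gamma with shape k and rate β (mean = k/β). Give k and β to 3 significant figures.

k ≈ 1.69, β ≈ 0.00193

For Gamma(k, rate β): mean = k/β, variance = k/β², so CV = 1/√k.
CV = 0.77, hence k = 1/CV² = 1.69.
Then β = k/mean = 1.69/872 = 0.00193.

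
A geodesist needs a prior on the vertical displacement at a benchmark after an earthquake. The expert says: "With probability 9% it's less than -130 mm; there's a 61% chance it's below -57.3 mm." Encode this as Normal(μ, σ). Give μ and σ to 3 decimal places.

μ = -69.834, σ = 44.874

The p-quantile of Normal(μ,σ) is μ + z_p·σ, with z_{0.09} = -1.341 and z_{0.61} = 0.2793.
Eliminate σ: μ = (z₂·x₁ − z₁·x₂)/(z₂ − z₁) = (0.2793·-130 − (-1.341)·-57.3)/1.62 = -69.834.
Then σ = (x₂ − x₁)/(z₂ − z₁) = (-57.3 − -130)/1.62 = 44.874.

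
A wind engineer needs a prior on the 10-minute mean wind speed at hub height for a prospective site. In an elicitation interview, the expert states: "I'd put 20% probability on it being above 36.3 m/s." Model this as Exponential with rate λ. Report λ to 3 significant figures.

λ ≈ 0.0443

P(T > 36.3) = e^(−λ·36.3) = 0.2, so λ = −ln(0.2)/36.3 = 0.0443.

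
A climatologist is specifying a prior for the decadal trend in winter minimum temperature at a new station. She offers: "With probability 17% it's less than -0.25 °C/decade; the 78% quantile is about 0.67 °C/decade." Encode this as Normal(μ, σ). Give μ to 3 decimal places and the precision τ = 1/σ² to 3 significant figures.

The p-quantile of Normal(μ,σ) is μ + z_p·σ, with z_{0.17} = -0.9542 and z_{0.78} = 0.7722.
Eliminate σ: μ = (z₂·x₁ − z₁·x₂)/(z₂ − z₁) = (0.7722·-0.25 − (-0.9542)·0.67)/1.726 = 0.258.
Then σ = (x₂ − x₁)/(z₂ − z₁) = (0.67 − -0.25)/1.726 = 0.533.
Precision τ = 1/σ² = 1/0.5329² = 3.52.

μ = 0.258, τ = 3.52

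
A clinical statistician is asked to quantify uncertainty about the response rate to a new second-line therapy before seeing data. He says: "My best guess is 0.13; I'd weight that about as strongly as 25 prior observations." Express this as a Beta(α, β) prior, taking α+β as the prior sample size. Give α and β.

α = 3.25, β = 21.75

Under the effective-sample-size interpretation, Beta(α, β) has prior mean α/(α+β) and prior sample size α+β.
So α+β = 25 and α/(α+β) = 0.13, giving α = 0.13·25 = 3.25 and β = 25 − 3.25 = 21.75.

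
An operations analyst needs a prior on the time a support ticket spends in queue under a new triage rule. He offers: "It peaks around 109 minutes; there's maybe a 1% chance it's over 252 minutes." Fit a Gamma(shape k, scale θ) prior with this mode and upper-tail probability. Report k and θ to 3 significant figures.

Gamma(k,θ) with k>1 has mode (k−1)θ, so θ = 109/(k−1).
Need P(X < 252) = 0.99 with θ tied to k this way. Start at k = 2, θ = 109: P(X<252) ≈ 0.672.
Too low — raise k to concentrate. Iterating converges to k ≈ 7.79.
Then θ = 109/(7.79−1) ≈ 16.

k ≈ 7.79, θ ≈ 16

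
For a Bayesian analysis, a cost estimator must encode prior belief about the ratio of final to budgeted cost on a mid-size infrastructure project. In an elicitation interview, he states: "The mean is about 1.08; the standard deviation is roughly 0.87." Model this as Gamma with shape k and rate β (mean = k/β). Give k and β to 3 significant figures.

k ≈ 1.54, β ≈ 1.43

For Gamma(k, rate β): mean = k/β, variance = k/β², so CV = 1/√k.
CV = SD/mean = 0.87/1.08 = 0.8056, hence k = 1/CV² = 1.54.
Then β = k/mean = 1.54/1.08 = 1.43.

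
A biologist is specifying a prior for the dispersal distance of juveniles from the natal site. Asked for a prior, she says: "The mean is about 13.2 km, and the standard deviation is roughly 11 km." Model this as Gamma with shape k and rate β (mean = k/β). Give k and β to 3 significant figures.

k ≈ 1.44, β ≈ 0.109

For Gamma(k, rate β): mean = k/β, variance = k/β², so CV = 1/√k.
CV = SD/mean = 11/13.2 = 0.8333, hence k = 1/CV² = 1.44.
Then β = k/mean = 1.44/13.2 = 0.109.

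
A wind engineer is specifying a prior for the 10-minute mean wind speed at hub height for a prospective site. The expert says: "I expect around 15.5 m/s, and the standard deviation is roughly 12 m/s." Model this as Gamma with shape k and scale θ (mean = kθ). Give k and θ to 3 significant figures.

For Gamma(k, scale θ): mean = kθ, variance = kθ², so CV = 1/√k.
CV = SD/mean = 12/15.5 = 0.7742, hence k = 1/CV² = 1.67.
Then θ = mean/k = 15.5/1.67 = 9.29.

k ≈ 1.67, θ ≈ 9.29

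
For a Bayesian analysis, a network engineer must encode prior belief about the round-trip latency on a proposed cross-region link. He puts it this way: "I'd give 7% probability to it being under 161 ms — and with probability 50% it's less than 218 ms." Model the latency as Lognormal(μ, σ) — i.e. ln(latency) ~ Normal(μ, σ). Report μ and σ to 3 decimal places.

If T ~ Lognormal(μ,σ) then ln T ~ Normal(μ,σ), so the p-quantile of ln T is μ + z_p·σ.
ln(161) = 5.081 and ln(218) = 5.384; z_{0.07} = -1.476, z_{0.5} = 0.
σ = (5.384 − 5.081)/(0 − (-1.476)) = 0.205.
μ = 5.081 − (-1.476)·0.205 = 5.384.

μ ≈ 5.384, σ ≈ 0.205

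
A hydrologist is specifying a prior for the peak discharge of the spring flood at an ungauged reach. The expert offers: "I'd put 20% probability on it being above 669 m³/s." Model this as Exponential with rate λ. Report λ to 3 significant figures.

λ ≈ 0.00241

P(T > 669.0) = e^(−λ·669.0) = 0.2, so λ = −ln(0.2)/669.0 = 0.00241.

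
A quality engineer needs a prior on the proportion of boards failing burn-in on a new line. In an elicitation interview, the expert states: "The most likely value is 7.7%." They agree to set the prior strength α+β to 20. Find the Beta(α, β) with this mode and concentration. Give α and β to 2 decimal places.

For α,β > 1 the Beta mode is (α−1)/(α+β−2). With α+β = 20, the mode is (α−1)/18.
Set (α−1)/18 = 0.077 → α = 1 + 0.077·18 = 2.39.
β = 20 − α = 17.61.

α = 2.39, β = 17.61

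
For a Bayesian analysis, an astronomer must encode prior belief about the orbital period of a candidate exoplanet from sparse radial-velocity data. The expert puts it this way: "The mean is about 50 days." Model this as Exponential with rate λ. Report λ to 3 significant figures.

Exponential mean = 1/λ, so λ = 1/50.0 = 0.02.

λ ≈ 0.02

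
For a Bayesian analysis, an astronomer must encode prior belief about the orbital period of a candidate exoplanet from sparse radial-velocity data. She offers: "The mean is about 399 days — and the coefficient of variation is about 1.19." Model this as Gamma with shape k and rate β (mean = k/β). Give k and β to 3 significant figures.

k ≈ 0.706, β ≈ 0.00177

For Gamma(k, rate β): mean = k/β, variance = k/β², so CV = 1/√k.
CV = 1.19, hence k = 1/CV² = 0.706.
Then β = k/mean = 0.706/399 = 0.00177.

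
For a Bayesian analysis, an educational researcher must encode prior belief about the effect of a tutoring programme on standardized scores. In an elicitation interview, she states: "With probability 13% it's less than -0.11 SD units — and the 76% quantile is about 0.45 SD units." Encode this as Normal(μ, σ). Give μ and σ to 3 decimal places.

μ = 0.234, σ = 0.306

For Normal(μ,σ), the p-quantile is μ + z_p·σ. Here z_{0.13} = -1.126, z_{0.76} = 0.7063.
So -0.11 = μ − 1.126σ and 0.45 = μ + 0.7063σ.
Subtracting: σ = (0.45 − -0.11)/(0.7063 − (-1.126)) = 0.306.
Then μ = -0.11 − (-1.126)·0.306 = 0.234.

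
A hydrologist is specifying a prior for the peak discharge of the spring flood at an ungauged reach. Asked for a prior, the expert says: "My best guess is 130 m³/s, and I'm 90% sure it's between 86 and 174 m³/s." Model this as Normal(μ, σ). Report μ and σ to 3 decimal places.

μ = 130.000, σ = 26.750

A symmetric 90% interval runs μ ± z·σ with z = 1.645.
Half-width = 44, so σ = 44/1.645 = 26.750.
μ is the stated best guess, 130.000.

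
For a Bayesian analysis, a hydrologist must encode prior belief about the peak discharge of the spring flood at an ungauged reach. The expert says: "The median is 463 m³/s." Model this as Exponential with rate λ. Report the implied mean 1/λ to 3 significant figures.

mean ≈ 668 m³/s

Exponential median = ln 2 / λ, so λ = ln 2 / 463.0 = 0.0015.
Mean = 1/λ = 668 m³/s.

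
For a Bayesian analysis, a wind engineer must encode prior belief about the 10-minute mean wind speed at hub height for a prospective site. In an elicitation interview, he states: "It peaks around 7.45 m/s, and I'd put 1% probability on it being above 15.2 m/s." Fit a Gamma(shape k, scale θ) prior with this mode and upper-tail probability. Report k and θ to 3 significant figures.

k ≈ 10.6, θ ≈ 0.774

Gamma(k,θ) with k>1 has mode (k−1)θ, so θ = 7.45/(k−1).
Need P(X < 15.2) = 0.99 with θ tied to k this way. Start at k = 2, θ = 7.45: P(X<15.2) ≈ 0.605.
Too low — raise k to concentrate. Iterating converges to k ≈ 10.6.
Then θ = 7.45/(10.6−1) ≈ 0.774.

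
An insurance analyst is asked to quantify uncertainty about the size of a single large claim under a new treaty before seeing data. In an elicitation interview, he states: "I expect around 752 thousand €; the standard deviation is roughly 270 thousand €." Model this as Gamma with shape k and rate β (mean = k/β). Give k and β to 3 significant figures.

For Gamma(k, rate β): mean = k/β, variance = k/β², so CV = 1/√k.
CV = SD/mean = 270/752 = 0.359, hence k = 1/CV² = 7.76.
Then β = k/mean = 7.76/752 = 0.0103.

k ≈ 7.76, β ≈ 0.0103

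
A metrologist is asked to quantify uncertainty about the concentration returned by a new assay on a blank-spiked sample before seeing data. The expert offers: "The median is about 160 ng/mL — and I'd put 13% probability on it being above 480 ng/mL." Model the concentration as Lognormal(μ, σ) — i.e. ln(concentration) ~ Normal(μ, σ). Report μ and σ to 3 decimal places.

μ ≈ 5.075, σ ≈ 0.975

If T ~ Lognormal(μ,σ) then ln T ~ Normal(μ,σ), so the p-quantile of ln T is μ + z_p·σ.
ln(160) = 5.075 and ln(480) = 6.174; z_{0.5} = 0, z_{0.87} = 1.126.
σ = (6.174 − 5.075)/(1.126 − (0)) = 0.975.
μ = 5.075 − (0)·0.975 = 5.075.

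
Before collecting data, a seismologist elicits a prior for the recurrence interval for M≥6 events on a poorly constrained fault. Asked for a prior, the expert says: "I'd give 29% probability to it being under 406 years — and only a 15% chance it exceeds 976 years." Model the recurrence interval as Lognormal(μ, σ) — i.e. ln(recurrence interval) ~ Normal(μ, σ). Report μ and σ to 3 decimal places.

μ ≈ 6.312, σ ≈ 0.552

If T ~ Lognormal(μ,σ) then ln T ~ Normal(μ,σ), so the p-quantile of ln T is μ + z_p·σ.
ln(406) = 6.006 and ln(976) = 6.883; z_{0.29} = -0.5534, z_{0.85} = 1.036.
σ = (6.883 − 6.006)/(1.036 − (-0.5534)) = 0.552.
μ = 6.006 − (-0.5534)·0.552 = 6.312.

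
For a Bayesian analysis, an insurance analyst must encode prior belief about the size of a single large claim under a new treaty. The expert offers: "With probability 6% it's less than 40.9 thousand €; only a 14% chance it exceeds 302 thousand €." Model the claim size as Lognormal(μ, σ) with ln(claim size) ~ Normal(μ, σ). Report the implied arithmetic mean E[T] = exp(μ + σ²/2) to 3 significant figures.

E[T] ≈ 177 thousand €

If T ~ Lognormal(μ,σ) then ln T ~ Normal(μ,σ), so the p-quantile of ln T is μ + z_p·σ.
ln(40.9) = 3.711 and ln(302) = 5.71; z_{0.06} = -1.555, z_{0.86} = 1.08.
σ = (5.71 − 3.711)/(1.08 − (-1.555)) = 0.759.
μ = 3.711 − (-1.555)·0.759 = 4.891.
E[T] = exp(μ + σ²/2) = exp(4.891 + 0.2878) = 177 thousand €.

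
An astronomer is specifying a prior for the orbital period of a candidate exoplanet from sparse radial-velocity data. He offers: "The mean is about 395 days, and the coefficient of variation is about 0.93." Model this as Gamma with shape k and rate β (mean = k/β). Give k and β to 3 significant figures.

For Gamma(k, rate β): mean = k/β, variance = k/β², so CV = 1/√k.
CV = 0.93, hence k = 1/CV² = 1.16.
Then β = k/mean = 1.16/395 = 0.00293.

k ≈ 1.16, β ≈ 0.00293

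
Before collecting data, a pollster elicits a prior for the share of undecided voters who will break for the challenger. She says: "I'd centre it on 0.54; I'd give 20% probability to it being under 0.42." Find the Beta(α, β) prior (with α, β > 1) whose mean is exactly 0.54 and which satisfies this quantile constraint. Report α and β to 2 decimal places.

α ≈ 6.60, β ≈ 5.62

With mean 0.54 fixed, write α = 0.54s, β = 0.46s where s = α+β.
Need P(θ < 0.42) = 0.2 under Beta(0.54s, 0.46s). Normal approximation: (q−m)/√(m(1−m)/s) ≈ z_{0.2} = -0.842, so s ≈ 0.54·0.46·(-0.842)²/(0.42−0.54)² = 12.2.
At s = 12.2: P(θ<0.42) ≈ 0.200. Adjusting to match 0.2 gives s ≈ 12.22.
So α = 0.54·12.22 ≈ 6.60, β = 0.46·12.22 ≈ 5.62.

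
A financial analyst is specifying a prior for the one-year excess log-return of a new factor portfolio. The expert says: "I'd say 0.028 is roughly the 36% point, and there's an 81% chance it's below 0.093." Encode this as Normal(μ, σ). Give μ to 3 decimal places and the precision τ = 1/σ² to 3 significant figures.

μ = 0.047, τ = 362

The p-quantile of Normal(μ,σ) is μ + z_p·σ, with z_{0.36} = -0.3585 and z_{0.81} = 0.8779.
Eliminate σ: μ = (z₂·x₁ − z₁·x₂)/(z₂ − z₁) = (0.8779·0.028 − (-0.3585)·0.093)/1.236 = 0.047.
Then σ = (x₂ − x₁)/(z₂ − z₁) = (0.093 − 0.028)/1.236 = 0.053.
Precision τ = 1/σ² = 1/0.05257² = 362.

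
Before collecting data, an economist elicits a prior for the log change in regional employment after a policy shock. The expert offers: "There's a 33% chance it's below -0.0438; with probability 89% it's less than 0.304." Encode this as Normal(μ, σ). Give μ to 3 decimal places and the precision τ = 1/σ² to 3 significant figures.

μ = 0.048, τ = 23

For Normal(μ,σ), the p-quantile is μ + z_p·σ. Here z_{0.33} = -0.4399, z_{0.89} = 1.227.
So -0.0438 = μ − 0.4399σ and 0.304 = μ + 1.227σ.
Subtracting: σ = (0.304 − -0.0438)/(1.227 − (-0.4399)) = 0.209.
Then μ = -0.0438 − (-0.4399)·0.209 = 0.048.
Precision τ = 1/σ² = 1/0.2087² = 23.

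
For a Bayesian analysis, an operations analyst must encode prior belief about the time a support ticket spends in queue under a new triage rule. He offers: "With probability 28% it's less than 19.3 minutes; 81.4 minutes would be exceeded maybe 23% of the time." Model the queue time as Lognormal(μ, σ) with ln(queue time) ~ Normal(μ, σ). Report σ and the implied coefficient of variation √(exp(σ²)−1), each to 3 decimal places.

If T ~ Lognormal(μ,σ) then ln T ~ Normal(μ,σ), so the p-quantile of ln T is μ + z_p·σ.
ln(19.3) = 2.96 and ln(81.4) = 4.399; z_{0.28} = -0.5828, z_{0.77} = 0.7388.
σ = (4.399 − 2.96)/(0.7388 − (-0.5828)) = 1.089.
μ = 2.96 − (-0.5828)·1.089 = 3.595.
CV = √(exp(σ²)−1) = √(exp(1.1858)−1) = 1.508.

σ ≈ 1.089, CV ≈ 1.508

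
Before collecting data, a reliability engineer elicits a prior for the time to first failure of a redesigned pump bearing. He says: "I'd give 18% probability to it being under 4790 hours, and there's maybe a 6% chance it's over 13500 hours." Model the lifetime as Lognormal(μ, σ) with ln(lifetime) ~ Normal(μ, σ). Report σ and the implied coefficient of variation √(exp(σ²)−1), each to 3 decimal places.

If T ~ Lognormal(μ,σ) then ln T ~ Normal(μ,σ), so the p-quantile of ln T is μ + z_p·σ.
ln(4790) = 8.474 and ln(13500) = 9.51; z_{0.18} = -0.9154, z_{0.94} = 1.555.
σ = (9.51 − 8.474)/(1.555 − (-0.9154)) = 0.419.
μ = 8.474 − (-0.9154)·0.419 = 8.858.
CV = √(exp(σ²)−1) = √(exp(0.1760)−1) = 0.439.

σ ≈ 0.419, CV ≈ 0.439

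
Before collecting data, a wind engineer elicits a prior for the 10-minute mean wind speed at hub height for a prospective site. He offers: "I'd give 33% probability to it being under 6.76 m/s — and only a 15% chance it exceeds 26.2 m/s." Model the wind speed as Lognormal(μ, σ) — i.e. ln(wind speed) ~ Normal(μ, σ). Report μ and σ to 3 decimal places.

If T ~ Lognormal(μ,σ) then ln T ~ Normal(μ,σ), so the p-quantile of ln T is μ + z_p·σ.
ln(6.76) = 1.911 and ln(26.2) = 3.266; z_{0.33} = -0.4399, z_{0.85} = 1.036.
σ = (3.266 − 1.911)/(1.036 − (-0.4399)) = 0.918.
μ = 1.911 − (-0.4399)·0.918 = 2.315.

μ ≈ 2.315, σ ≈ 0.918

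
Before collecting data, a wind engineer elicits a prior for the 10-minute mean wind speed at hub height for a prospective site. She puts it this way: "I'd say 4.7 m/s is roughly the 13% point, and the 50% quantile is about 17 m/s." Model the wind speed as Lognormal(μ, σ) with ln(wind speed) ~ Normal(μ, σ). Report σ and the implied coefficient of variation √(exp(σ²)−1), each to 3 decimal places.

σ ≈ 1.141, CV ≈ 1.637

If T ~ Lognormal(μ,σ) then ln T ~ Normal(μ,σ), so the p-quantile of ln T is μ + z_p·σ.
ln(4.7) = 1.548 and ln(17) = 2.833; z_{0.13} = -1.126, z_{0.5} = 0.
σ = (2.833 − 1.548)/(0 − (-1.126)) = 1.141.
μ = 1.548 − (-1.126)·1.141 = 2.833.
CV = √(exp(σ²)−1) = √(exp(1.3028)−1) = 1.637.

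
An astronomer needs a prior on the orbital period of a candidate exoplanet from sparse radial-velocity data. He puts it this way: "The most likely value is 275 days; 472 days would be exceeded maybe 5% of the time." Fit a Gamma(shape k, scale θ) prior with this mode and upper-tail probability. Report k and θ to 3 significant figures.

Gamma(k,θ) with k>1 has mode (k−1)θ, so θ = 275/(k−1).
Need P(X < 472) = 0.95 with θ tied to k this way. Start at k = 2, θ = 275: P(X<472) ≈ 0.512.
Too low — raise k to concentrate. Iterating converges to k ≈ 10.6.
Then θ = 275/(10.6−1) ≈ 28.8.

k ≈ 10.6, θ ≈ 28.8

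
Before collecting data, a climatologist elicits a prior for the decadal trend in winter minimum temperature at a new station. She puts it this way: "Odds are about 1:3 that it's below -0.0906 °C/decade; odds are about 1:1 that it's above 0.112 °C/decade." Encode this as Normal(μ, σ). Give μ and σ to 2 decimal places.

μ = 0.11, σ = 0.30

The p-quantile of Normal(μ,σ) is μ + z_p·σ, with z_{0.25} = -0.6745 and z_{0.5} = 0.
Eliminate σ: μ = (z₂·x₁ − z₁·x₂)/(z₂ − z₁) = (0·-0.0906 − (-0.6745)·0.112)/0.6745 = 0.11.
Then σ = (x₂ − x₁)/(z₂ − z₁) = (0.112 − -0.0906)/0.6745 = 0.30.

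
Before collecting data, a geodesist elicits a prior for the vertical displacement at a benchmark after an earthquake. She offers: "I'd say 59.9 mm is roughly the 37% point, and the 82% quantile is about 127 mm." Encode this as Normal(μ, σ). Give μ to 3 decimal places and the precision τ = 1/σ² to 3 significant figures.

μ = 77.754, τ = 0.000345

For Normal(μ,σ), the p-quantile is μ + z_p·σ. Here z_{0.37} = -0.3319, z_{0.82} = 0.9154.
So 59.9 = μ − 0.3319σ and 127 = μ + 0.9154σ.
Subtracting: σ = (127 − 59.9)/(0.9154 − (-0.3319)) = 53.800.
Then μ = 59.9 − (-0.3319)·53.800 = 77.754.
Precision τ = 1/σ² = 1/53.8² = 0.000345.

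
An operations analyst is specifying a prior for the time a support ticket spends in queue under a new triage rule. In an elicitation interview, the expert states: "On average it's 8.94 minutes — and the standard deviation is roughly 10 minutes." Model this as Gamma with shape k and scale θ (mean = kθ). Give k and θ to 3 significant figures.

k ≈ 0.799, θ ≈ 11.2

For Gamma(k, scale θ): mean = kθ, variance = kθ², so CV = 1/√k.
CV = SD/mean = 10/8.94 = 1.119, hence k = 1/CV² = 0.799.
Then θ = mean/k = 8.94/0.799 = 11.2.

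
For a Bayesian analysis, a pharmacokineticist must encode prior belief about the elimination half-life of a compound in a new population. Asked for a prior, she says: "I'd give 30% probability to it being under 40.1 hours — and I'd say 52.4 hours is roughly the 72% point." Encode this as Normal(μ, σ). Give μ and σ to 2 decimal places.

μ = 45.93, σ = 11.11

The p-quantile of Normal(μ,σ) is μ + z_p·σ, with z_{0.3} = -0.5244 and z_{0.72} = 0.5828.
Eliminate σ: μ = (z₂·x₁ − z₁·x₂)/(z₂ − z₁) = (0.5828·40.1 − (-0.5244)·52.4)/1.107 = 45.93.
Then σ = (x₂ − x₁)/(z₂ − z₁) = (52.4 − 40.1)/1.107 = 11.11.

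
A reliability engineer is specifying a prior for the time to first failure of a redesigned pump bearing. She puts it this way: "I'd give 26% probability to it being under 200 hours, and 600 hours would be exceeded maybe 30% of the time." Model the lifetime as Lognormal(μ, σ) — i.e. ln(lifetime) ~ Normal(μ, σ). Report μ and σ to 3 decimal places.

If T ~ Lognormal(μ,σ) then ln T ~ Normal(μ,σ), so the p-quantile of ln T is μ + z_p·σ.
ln(200) = 5.298 and ln(600) = 6.397; z_{0.26} = -0.6433, z_{0.7} = 0.5244.
σ = (6.397 − 5.298)/(0.5244 − (-0.6433)) = 0.941.
μ = 5.298 − (-0.6433)·0.941 = 5.904.

μ ≈ 5.904, σ ≈ 0.941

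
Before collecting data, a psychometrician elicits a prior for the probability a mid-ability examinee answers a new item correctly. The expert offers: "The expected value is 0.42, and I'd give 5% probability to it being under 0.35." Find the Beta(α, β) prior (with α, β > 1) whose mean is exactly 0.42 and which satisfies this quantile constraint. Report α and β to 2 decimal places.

With mean 0.42 fixed, write α = 0.42s, β = 0.58s where s = α+β.
Need P(θ < 0.35) = 0.05 under Beta(0.42s, 0.58s). Normal approximation: (q−m)/√(m(1−m)/s) ≈ z_{0.05} = -1.64, so s ≈ 0.42·0.58·(-1.64)²/(0.35−0.42)² = 134.5.
At s = 134.5: P(θ<0.35) ≈ 0.048. Adjusting to match 0.05 gives s ≈ 130.98.
So α = 0.42·130.98 ≈ 55.01, β = 0.58·130.98 ≈ 75.97.

α ≈ 55.01, β ≈ 75.97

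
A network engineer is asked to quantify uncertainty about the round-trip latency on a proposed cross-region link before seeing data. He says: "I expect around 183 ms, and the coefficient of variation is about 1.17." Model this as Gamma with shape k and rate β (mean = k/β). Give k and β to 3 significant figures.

k ≈ 0.731, β ≈ 0.00399

For Gamma(k, rate β): mean = k/β, variance = k/β², so CV = 1/√k.
CV = 1.17, hence k = 1/CV² = 0.731.
Then β = k/mean = 0.731/183 = 0.00399.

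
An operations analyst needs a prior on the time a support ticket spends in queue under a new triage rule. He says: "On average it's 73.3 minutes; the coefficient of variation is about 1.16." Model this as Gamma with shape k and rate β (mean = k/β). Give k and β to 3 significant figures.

k ≈ 0.743, β ≈ 0.0101

For Gamma(k, rate β): mean = k/β, variance = k/β², so CV = 1/√k.
CV = 1.16, hence k = 1/CV² = 0.743.
Then β = k/mean = 0.743/73.3 = 0.0101.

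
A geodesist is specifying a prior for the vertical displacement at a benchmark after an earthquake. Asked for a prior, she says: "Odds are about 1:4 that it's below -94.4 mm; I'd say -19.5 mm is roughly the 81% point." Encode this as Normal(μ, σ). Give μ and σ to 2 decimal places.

The p-quantile of Normal(μ,σ) is μ + z_p·σ, with z_{0.2} = -0.8416 and z_{0.81} = 0.8779.
Eliminate σ: μ = (z₂·x₁ − z₁·x₂)/(z₂ − z₁) = (0.8779·-94.4 − (-0.8416)·-19.5)/1.72 = -57.74.
Then σ = (x₂ − x₁)/(z₂ − z₁) = (-19.5 − -94.4)/1.72 = 43.56.

μ = -57.74, σ = 43.56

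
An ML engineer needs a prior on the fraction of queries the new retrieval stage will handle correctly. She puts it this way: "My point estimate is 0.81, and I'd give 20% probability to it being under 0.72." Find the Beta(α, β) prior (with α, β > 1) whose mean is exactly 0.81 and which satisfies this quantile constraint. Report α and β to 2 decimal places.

α ≈ 9.20, β ≈ 2.16

With mean 0.81 fixed, write α = 0.81s, β = 0.19s where s = α+β.
Need P(θ < 0.72) = 0.2 under Beta(0.81s, 0.19s). Normal approximation: (q−m)/√(m(1−m)/s) ≈ z_{0.2} = -0.842, so s ≈ 0.81·0.19·(-0.842)²/(0.72−0.81)² = 13.5.
At s = 13.5: P(θ<0.72) ≈ 0.186. Adjusting to match 0.2 gives s ≈ 11.35.
So α = 0.81·11.35 ≈ 9.20, β = 0.19·11.35 ≈ 2.16.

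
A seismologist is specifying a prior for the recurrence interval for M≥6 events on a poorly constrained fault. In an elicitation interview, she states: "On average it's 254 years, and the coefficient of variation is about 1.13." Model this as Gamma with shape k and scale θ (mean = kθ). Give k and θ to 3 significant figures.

k ≈ 0.783, θ ≈ 324

For Gamma(k, scale θ): mean = kθ, variance = kθ², so CV = 1/√k.
CV = 1.13, hence k = 1/CV² = 0.783.
Then θ = mean/k = 254/0.783 = 324.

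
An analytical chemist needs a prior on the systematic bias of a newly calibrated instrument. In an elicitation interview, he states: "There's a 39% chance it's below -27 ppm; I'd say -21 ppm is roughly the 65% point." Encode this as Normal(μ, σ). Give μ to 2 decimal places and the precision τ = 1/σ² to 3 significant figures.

μ = -24.48, τ = 0.0123

The p-quantile of Normal(μ,σ) is μ + z_p·σ, with z_{0.39} = -0.2793 and z_{0.65} = 0.3853.
Eliminate σ: μ = (z₂·x₁ − z₁·x₂)/(z₂ − z₁) = (0.3853·-27 − (-0.2793)·-21)/0.6646 = -24.48.
Then σ = (x₂ − x₁)/(z₂ − z₁) = (-21 − -27)/0.6646 = 9.03.
Precision τ = 1/σ² = 1/9.027² = 0.0123.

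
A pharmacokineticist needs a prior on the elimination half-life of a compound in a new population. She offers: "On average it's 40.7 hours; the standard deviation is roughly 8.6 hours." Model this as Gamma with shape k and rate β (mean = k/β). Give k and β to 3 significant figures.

k ≈ 22.4, β ≈ 0.55

For Gamma(k, rate β): mean = k/β, variance = k/β², so CV = 1/√k.
CV = SD/mean = 8.6/40.7 = 0.2113, hence k = 1/CV² = 22.4.
Then β = k/mean = 22.4/40.7 = 0.55.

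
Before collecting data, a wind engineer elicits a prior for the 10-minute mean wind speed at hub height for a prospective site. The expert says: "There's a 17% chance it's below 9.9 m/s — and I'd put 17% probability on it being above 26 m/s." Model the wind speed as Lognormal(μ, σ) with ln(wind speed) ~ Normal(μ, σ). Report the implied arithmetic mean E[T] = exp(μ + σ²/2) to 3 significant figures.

E[T] ≈ 18.2 m/s

If T ~ Lognormal(μ,σ) then ln T ~ Normal(μ,σ), so the p-quantile of ln T is μ + z_p·σ.
ln(9.9) = 2.293 and ln(26) = 3.258; z_{0.17} = -0.9542, z_{0.83} = 0.9542.
σ = (3.258 − 2.293)/(0.9542 − (-0.9542)) = 0.506.
μ = 2.293 − (-0.9542)·0.506 = 2.775.
E[T] = exp(μ + σ²/2) = exp(2.775 + 0.1280) = 18.2 m/s.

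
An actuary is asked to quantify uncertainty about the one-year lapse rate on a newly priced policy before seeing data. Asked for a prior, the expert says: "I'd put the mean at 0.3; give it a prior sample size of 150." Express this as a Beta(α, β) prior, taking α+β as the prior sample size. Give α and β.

Under the effective-sample-size interpretation, Beta(α, β) has prior mean α/(α+β) and prior sample size α+β.
So α+β = 150 and α/(α+β) = 0.3, giving α = 0.3·150 = 45 and β = 150 − 45 = 105.

α = 45, β = 105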